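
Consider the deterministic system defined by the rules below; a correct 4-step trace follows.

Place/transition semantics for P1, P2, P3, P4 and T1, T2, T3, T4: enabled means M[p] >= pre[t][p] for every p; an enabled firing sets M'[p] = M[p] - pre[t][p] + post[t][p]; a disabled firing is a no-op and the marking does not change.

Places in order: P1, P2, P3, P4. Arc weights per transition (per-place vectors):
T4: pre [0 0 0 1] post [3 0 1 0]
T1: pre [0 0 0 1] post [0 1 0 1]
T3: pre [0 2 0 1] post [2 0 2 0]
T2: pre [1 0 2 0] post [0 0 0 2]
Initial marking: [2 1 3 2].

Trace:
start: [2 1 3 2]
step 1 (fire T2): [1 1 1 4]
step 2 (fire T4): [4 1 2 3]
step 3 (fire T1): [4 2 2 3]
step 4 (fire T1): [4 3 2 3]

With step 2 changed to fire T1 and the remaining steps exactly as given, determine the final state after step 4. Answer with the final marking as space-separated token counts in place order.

(re-executing from step 2 with the substitution; state before step 2: [1 1 1 4])
step 2 (fire T1): [1 2 1 4]
step 3 (fire T1): [1 3 1 4]
step 4 (fire T1): [1 4 1 4]

1 4 1 4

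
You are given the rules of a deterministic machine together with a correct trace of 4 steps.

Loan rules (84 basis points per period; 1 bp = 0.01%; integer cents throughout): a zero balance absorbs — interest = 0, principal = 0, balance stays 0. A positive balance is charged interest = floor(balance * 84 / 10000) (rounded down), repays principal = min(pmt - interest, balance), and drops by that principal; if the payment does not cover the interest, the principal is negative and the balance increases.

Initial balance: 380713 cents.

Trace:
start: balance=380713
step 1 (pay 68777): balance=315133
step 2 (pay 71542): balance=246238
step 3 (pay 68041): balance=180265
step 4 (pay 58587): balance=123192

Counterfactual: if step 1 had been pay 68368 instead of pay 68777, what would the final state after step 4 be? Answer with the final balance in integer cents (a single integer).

(re-executing from step 1 with the substitution; state before step 1: balance=380713)
step 1 (pay 68368): balance=315542
step 2 (pay 71542): balance=246650
step 3 (pay 68041): balance=180680
step 4 (pay 58587): balance=123610

123610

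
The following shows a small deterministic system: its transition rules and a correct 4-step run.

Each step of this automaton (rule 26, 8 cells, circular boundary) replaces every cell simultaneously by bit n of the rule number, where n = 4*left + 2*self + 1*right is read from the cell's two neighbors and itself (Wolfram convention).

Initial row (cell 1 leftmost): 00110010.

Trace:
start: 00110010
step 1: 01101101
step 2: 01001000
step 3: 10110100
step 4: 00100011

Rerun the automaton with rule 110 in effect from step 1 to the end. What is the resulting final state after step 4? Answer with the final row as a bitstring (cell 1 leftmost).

(re-executing steps 1..4 under rule 110; state before step 1: 00110010)
step 1: 01110110
step 2: 11011110
step 3: 11110011
step 4: 00010110

00010110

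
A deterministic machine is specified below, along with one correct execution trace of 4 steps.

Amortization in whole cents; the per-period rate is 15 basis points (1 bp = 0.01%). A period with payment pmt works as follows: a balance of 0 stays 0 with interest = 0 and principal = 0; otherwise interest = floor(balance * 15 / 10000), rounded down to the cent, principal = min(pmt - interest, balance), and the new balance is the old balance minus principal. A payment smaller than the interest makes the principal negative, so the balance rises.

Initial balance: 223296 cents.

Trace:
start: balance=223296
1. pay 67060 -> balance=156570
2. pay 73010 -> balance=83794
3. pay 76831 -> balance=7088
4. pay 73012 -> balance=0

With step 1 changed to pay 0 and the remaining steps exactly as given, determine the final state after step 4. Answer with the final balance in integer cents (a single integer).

1449

(re-executing from step 1 with the substitution; state before step 1: balance=223296)
1. pay 0 -> balance=223630
2. pay 73010 -> balance=150955
3. pay 76831 -> balance=74350
4. pay 73012 -> balance=1449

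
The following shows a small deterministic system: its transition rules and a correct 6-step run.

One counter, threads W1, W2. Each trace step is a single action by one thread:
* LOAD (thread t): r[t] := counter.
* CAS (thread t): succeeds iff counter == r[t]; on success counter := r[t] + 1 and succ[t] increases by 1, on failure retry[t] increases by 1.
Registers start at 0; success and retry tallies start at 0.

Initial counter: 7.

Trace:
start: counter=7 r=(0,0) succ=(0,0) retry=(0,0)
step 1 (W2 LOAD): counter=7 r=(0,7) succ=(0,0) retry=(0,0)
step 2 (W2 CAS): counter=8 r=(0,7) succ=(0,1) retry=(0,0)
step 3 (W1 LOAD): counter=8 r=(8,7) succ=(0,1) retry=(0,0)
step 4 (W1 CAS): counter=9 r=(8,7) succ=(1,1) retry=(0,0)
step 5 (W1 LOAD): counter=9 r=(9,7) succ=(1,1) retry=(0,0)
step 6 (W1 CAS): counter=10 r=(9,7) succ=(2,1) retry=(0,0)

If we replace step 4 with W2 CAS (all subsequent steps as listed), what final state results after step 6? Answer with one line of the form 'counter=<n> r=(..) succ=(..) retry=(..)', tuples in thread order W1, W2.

(re-executing from step 4 with the substitution; state before step 4: counter=8 r=(8,7) succ=(0,1) retry=(0,0))
step 4 (W2 CAS): counter=8 r=(8,7) succ=(0,1) retry=(0,1)
step 5 (W1 LOAD): counter=8 r=(8,7) succ=(0,1) retry=(0,1)
step 6 (W1 CAS): counter=9 r=(8,7) succ=(1,1) retry=(0,1)

counter=9 r=(8,7) succ=(1,1) retry=(0,1)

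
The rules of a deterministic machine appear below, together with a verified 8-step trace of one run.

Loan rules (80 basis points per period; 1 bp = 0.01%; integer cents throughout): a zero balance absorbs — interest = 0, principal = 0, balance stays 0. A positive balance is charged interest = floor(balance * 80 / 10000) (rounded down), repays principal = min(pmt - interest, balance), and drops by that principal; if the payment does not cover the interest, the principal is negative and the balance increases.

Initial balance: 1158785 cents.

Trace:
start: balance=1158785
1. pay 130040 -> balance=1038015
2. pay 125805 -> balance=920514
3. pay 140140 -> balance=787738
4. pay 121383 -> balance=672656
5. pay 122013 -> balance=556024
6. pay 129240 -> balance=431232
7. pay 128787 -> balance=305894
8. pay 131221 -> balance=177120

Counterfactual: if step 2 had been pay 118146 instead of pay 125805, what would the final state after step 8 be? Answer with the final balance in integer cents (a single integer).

(re-executing from step 2 with the substitution; state before step 2: balance=1038015)
2. pay 118146 -> balance=928173
3. pay 140140 -> balance=795458
4. pay 121383 -> balance=680438
5. pay 122013 -> balance=563868
6. pay 129240 -> balance=439138
7. pay 128787 -> balance=313864
8. pay 131221 -> balance=185153

185153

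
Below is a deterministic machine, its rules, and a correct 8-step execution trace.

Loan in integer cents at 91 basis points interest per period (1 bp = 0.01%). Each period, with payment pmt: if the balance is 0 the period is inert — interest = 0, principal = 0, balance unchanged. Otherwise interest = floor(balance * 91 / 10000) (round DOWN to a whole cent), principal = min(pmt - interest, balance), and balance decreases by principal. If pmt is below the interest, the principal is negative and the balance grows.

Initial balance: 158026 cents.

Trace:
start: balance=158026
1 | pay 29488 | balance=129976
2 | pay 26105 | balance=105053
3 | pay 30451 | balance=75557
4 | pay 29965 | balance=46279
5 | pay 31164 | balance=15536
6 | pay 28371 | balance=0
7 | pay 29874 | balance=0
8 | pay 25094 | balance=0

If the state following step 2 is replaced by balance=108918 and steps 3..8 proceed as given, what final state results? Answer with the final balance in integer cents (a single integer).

state after step 2 := balance=108918
3 | pay 30451 | balance=79458
4 | pay 29965 | balance=50216
5 | pay 31164 | balance=19508
6 | pay 28371 | balance=0
7 | pay 29874 | balance=0
8 | pay 25094 | balance=0

0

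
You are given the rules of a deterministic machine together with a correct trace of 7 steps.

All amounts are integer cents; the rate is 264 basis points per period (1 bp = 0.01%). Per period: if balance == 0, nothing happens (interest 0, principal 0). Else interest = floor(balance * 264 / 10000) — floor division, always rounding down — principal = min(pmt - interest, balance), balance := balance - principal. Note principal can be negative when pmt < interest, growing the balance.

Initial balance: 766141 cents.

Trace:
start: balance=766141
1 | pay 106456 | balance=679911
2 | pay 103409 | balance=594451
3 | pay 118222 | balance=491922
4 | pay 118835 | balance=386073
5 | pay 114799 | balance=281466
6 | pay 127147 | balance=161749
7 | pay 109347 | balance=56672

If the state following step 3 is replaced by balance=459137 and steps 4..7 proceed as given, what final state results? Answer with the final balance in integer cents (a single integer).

state after step 3 := balance=459137
4 | pay 118835 | balance=352423
5 | pay 114799 | balance=246927
6 | pay 127147 | balance=126298
7 | pay 109347 | balance=20285

20285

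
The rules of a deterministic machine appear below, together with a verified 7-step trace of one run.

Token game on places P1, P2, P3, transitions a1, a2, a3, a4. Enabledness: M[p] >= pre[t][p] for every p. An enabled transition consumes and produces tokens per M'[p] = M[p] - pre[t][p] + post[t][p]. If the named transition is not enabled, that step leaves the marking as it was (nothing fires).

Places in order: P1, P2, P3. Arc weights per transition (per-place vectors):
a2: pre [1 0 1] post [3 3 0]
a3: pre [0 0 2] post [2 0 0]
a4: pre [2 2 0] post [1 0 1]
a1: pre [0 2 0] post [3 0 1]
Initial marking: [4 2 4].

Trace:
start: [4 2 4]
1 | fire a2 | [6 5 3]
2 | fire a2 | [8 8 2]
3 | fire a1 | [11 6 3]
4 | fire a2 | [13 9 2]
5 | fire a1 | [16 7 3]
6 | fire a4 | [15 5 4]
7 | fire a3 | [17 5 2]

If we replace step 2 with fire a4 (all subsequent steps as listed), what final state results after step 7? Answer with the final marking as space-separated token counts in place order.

14 0 4

(re-executing from step 2 with the substitution; state before step 2: [6 5 3])
2 | fire a4 | [5 3 4]
3 | fire a1 | [8 1 5]
4 | fire a2 | [10 4 4]
5 | fire a1 | [13 2 5]
6 | fire a4 | [12 0 6]
7 | fire a3 | [14 0 4]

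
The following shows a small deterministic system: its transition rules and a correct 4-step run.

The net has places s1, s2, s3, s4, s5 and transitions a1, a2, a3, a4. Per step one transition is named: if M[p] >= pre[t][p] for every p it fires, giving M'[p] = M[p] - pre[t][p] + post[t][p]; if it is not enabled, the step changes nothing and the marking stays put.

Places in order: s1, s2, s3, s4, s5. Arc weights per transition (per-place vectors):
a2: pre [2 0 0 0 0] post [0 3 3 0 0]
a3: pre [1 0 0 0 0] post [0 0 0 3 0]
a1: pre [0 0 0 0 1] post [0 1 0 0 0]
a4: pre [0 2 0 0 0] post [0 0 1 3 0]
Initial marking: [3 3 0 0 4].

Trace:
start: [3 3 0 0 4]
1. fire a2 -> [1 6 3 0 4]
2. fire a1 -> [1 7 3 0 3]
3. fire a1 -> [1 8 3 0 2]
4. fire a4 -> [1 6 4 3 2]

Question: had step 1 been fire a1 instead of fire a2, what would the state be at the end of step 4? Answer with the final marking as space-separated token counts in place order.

3 4 1 3 1

(re-executing from step 1 with the substitution; state before step 1: [3 3 0 0 4])
1. fire a1 -> [3 4 0 0 3]
2. fire a1 -> [3 5 0 0 2]
3. fire a1 -> [3 6 0 0 1]
4. fire a4 -> [3 4 1 3 1]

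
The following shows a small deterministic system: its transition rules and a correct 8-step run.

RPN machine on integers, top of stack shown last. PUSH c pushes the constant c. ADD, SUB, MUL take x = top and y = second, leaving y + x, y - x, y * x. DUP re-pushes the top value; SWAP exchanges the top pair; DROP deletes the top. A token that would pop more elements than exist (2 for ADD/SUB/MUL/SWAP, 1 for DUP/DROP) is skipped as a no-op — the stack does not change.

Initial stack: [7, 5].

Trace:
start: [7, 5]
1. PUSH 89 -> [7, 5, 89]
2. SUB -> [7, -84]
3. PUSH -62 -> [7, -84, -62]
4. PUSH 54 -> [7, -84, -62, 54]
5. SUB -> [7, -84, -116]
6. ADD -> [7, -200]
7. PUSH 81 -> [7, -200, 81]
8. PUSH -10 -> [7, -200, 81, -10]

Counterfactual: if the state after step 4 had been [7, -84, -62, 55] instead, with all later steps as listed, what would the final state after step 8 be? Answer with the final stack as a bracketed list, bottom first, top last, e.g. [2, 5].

state after step 4 := [7, -84, -62, 55]
5. SUB -> [7, -84, -117]
6. ADD -> [7, -201]
7. PUSH 81 -> [7, -201, 81]
8. PUSH -10 -> [7, -201, 81, -10]

[7, -201, 81, -10]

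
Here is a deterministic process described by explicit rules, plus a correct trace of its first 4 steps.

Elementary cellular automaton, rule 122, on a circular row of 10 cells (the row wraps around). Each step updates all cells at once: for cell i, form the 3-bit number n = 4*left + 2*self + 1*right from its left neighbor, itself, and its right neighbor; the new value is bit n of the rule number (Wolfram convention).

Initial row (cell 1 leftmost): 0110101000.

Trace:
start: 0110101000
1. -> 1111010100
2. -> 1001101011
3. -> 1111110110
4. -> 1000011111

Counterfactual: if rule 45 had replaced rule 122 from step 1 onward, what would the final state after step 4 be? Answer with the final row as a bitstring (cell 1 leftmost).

(re-executing steps 1..4 under rule 45; state before step 1: 0110101000)
1. -> 0101111011
2. -> 1111000110
3. -> 1000010101
4. -> 0011011111

0011011111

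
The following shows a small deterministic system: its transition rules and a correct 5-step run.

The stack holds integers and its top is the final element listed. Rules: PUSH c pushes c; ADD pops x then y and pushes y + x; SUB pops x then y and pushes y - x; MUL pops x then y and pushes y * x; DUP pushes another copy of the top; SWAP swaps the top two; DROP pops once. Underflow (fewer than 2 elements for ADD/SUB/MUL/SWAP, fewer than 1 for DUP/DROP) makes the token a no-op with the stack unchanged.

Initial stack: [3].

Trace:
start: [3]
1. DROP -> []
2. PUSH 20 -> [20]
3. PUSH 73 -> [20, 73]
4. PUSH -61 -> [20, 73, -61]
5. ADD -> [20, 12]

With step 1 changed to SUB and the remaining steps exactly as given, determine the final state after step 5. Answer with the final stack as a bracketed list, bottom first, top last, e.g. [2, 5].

[3, 20, 12]

(re-executing from step 1 with the substitution; state before step 1: [3])
1. SUB -> [3]
2. PUSH 20 -> [3, 20]
3. PUSH 73 -> [3, 20, 73]
4. PUSH -61 -> [3, 20, 73, -61]
5. ADD -> [3, 20, 12]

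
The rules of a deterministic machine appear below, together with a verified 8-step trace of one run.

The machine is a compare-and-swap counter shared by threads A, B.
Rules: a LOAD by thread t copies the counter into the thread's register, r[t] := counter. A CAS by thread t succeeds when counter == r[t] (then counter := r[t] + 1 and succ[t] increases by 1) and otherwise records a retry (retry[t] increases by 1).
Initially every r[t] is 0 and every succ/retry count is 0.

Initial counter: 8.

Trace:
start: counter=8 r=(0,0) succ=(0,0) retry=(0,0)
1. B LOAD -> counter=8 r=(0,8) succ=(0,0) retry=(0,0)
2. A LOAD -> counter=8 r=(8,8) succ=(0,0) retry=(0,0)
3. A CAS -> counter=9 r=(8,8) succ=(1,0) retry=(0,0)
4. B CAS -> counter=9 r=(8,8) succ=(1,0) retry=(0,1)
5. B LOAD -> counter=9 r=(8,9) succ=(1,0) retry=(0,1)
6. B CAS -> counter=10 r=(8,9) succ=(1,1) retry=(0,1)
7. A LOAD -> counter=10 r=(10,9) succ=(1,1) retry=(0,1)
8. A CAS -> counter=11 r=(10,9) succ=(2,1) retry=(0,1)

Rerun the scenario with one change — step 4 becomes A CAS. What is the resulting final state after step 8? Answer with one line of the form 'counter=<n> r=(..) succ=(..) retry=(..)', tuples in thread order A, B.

counter=11 r=(10,9) succ=(2,1) retry=(1,0)

(re-executing from step 4 with the substitution; state before step 4: counter=9 r=(8,8) succ=(1,0) retry=(0,0))
4. A CAS -> counter=9 r=(8,8) succ=(1,0) retry=(1,0)
5. B LOAD -> counter=9 r=(8,9) succ=(1,0) retry=(1,0)
6. B CAS -> counter=10 r=(8,9) succ=(1,1) retry=(1,0)
7. A LOAD -> counter=10 r=(10,9) succ=(1,1) retry=(1,0)
8. A CAS -> counter=11 r=(10,9) succ=(2,1) retry=(1,0)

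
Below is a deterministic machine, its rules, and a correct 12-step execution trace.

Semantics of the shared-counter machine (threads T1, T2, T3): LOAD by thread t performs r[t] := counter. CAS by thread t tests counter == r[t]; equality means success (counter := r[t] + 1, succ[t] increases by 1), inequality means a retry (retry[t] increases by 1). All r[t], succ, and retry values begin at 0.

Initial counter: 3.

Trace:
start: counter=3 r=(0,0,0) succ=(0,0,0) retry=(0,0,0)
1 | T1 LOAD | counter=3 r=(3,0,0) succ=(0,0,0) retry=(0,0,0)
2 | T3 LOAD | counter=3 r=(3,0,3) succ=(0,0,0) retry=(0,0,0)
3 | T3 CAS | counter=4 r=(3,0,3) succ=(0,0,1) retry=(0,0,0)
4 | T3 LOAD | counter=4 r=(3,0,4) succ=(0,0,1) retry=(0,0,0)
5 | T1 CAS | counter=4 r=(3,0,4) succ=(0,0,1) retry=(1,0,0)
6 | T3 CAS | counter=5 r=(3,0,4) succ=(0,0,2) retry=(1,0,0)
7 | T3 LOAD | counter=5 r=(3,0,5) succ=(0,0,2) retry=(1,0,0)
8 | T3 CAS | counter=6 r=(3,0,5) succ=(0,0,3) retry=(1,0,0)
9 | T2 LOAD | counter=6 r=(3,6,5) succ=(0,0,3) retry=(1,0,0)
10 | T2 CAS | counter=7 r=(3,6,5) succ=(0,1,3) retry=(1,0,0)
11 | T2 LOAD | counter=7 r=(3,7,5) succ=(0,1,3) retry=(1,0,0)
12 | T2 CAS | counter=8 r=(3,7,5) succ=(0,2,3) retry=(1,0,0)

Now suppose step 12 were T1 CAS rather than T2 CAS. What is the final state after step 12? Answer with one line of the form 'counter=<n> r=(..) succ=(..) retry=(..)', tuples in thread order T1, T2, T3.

(re-executing from step 12 with the substitution; state before step 12: counter=7 r=(3,7,5) succ=(0,1,3) retry=(1,0,0))
12 | T1 CAS | counter=7 r=(3,7,5) succ=(0,1,3) retry=(2,0,0)

counter=7 r=(3,7,5) succ=(0,1,3) retry=(2,0,0)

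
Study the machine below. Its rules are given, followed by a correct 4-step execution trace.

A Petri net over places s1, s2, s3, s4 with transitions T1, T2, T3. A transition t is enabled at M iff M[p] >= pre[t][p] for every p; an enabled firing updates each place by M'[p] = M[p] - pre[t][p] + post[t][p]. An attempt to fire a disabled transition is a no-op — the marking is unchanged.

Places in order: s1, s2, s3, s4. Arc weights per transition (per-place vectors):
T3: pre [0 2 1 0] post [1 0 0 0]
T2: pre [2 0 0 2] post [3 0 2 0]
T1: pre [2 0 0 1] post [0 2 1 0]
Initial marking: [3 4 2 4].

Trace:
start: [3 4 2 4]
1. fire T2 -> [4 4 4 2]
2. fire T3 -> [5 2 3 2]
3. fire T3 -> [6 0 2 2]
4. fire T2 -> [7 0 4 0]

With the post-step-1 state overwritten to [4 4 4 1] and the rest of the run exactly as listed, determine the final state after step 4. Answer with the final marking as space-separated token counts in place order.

state after step 1 := [4 4 4 1]
2. fire T3 -> [5 2 3 1]
3. fire T3 -> [6 0 2 1]
4. fire T2 -> [6 0 2 1]

6 0 2 1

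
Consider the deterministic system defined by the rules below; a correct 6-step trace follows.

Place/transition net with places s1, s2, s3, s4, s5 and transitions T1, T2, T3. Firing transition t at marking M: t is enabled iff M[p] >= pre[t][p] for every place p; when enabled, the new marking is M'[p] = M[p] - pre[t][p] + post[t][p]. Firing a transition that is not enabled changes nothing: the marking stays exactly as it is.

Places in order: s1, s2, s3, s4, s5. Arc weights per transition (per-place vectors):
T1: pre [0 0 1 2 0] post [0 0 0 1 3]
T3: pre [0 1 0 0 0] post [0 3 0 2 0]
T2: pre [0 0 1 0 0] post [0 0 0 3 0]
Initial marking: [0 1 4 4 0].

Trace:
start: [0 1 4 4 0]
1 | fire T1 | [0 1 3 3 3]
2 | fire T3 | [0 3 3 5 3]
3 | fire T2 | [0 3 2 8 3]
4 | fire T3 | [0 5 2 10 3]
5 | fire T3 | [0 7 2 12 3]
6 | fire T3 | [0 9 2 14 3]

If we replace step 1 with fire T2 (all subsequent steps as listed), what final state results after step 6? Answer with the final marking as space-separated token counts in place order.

0 9 2 18 0

(re-executing from step 1 with the substitution; state before step 1: [0 1 4 4 0])
1 | fire T2 | [0 1 3 7 0]
2 | fire T3 | [0 3 3 9 0]
3 | fire T2 | [0 3 2 12 0]
4 | fire T3 | [0 5 2 14 0]
5 | fire T3 | [0 7 2 16 0]
6 | fire T3 | [0 9 2 18 0]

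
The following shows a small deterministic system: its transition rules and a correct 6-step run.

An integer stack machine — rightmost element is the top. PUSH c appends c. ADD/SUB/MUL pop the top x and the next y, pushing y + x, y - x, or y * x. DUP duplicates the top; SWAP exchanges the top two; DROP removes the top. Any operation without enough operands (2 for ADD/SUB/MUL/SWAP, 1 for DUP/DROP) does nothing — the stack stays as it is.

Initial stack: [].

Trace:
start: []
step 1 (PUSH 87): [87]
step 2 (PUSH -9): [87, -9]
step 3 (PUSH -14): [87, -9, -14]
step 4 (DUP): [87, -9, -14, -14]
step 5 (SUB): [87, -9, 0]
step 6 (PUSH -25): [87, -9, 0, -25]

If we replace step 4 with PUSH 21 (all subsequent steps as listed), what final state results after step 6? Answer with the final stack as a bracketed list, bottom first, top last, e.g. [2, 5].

(re-executing from step 4 with the substitution; state before step 4: [87, -9, -14])
step 4 (PUSH 21): [87, -9, -14, 21]
step 5 (SUB): [87, -9, -35]
step 6 (PUSH -25): [87, -9, -35, -25]

[87, -9, -35, -25]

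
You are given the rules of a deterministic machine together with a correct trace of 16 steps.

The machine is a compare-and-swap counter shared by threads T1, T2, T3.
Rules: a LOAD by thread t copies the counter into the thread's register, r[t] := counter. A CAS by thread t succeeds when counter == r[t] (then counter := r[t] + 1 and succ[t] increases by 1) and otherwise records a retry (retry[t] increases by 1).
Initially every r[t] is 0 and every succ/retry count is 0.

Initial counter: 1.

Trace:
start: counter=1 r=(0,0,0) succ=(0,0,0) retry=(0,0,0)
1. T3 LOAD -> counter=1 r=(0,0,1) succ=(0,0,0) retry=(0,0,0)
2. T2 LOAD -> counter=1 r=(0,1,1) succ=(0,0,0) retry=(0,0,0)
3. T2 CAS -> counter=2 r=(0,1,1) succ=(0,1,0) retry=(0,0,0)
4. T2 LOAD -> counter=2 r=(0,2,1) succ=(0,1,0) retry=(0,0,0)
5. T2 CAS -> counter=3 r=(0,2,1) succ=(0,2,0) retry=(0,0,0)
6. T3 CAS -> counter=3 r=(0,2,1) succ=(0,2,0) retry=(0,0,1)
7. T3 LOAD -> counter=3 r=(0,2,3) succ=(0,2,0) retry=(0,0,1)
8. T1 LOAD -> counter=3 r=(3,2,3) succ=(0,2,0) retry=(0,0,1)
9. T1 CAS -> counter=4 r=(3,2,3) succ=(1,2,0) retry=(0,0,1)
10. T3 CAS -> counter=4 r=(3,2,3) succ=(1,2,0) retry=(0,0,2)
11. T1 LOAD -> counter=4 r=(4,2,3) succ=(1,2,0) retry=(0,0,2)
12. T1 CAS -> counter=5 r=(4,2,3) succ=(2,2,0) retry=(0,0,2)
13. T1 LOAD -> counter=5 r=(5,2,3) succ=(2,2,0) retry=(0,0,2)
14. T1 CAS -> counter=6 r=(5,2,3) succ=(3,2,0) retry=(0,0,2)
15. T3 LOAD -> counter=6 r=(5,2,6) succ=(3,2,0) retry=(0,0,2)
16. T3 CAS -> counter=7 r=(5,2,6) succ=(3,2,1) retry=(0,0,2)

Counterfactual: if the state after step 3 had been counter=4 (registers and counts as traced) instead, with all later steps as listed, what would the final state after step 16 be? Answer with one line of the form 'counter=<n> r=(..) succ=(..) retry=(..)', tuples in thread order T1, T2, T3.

state after step 3 := counter=4 r=(0,1,1) succ=(0,1,0) retry=(0,0,0)
4. T2 LOAD -> counter=4 r=(0,4,1) succ=(0,1,0) retry=(0,0,0)
5. T2 CAS -> counter=5 r=(0,4,1) succ=(0,2,0) retry=(0,0,0)
6. T3 CAS -> counter=5 r=(0,4,1) succ=(0,2,0) retry=(0,0,1)
7. T3 LOAD -> counter=5 r=(0,4,5) succ=(0,2,0) retry=(0,0,1)
8. T1 LOAD -> counter=5 r=(5,4,5) succ=(0,2,0) retry=(0,0,1)
9. T1 CAS -> counter=6 r=(5,4,5) succ=(1,2,0) retry=(0,0,1)
10. T3 CAS -> counter=6 r=(5,4,5) succ=(1,2,0) retry=(0,0,2)
11. T1 LOAD -> counter=6 r=(6,4,5) succ=(1,2,0) retry=(0,0,2)
12. T1 CAS -> counter=7 r=(6,4,5) succ=(2,2,0) retry=(0,0,2)
13. T1 LOAD -> counter=7 r=(7,4,5) succ=(2,2,0) retry=(0,0,2)
14. T1 CAS -> counter=8 r=(7,4,5) succ=(3,2,0) retry=(0,0,2)
15. T3 LOAD -> counter=8 r=(7,4,8) succ=(3,2,0) retry=(0,0,2)
16. T3 CAS -> counter=9 r=(7,4,8) succ=(3,2,1) retry=(0,0,2)

counter=9 r=(7,4,8) succ=(3,2,1) retry=(0,0,2)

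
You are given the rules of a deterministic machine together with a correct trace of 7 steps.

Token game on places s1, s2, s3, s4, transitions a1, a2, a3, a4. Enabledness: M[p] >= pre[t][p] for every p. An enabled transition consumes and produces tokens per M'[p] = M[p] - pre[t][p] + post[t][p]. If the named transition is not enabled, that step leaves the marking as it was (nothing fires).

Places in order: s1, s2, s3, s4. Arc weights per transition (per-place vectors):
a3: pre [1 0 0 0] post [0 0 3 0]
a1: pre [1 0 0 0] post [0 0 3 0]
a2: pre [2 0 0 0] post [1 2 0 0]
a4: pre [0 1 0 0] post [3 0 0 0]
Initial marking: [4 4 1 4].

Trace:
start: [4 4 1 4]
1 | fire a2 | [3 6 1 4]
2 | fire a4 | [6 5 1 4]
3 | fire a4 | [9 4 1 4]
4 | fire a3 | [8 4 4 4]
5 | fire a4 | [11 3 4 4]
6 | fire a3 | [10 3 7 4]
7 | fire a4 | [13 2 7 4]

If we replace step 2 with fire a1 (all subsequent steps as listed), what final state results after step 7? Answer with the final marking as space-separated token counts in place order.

(re-executing from step 2 with the substitution; state before step 2: [3 6 1 4])
2 | fire a1 | [2 6 4 4]
3 | fire a4 | [5 5 4 4]
4 | fire a3 | [4 5 7 4]
5 | fire a4 | [7 4 7 4]
6 | fire a3 | [6 4 10 4]
7 | fire a4 | [9 3 10 4]

9 3 10 4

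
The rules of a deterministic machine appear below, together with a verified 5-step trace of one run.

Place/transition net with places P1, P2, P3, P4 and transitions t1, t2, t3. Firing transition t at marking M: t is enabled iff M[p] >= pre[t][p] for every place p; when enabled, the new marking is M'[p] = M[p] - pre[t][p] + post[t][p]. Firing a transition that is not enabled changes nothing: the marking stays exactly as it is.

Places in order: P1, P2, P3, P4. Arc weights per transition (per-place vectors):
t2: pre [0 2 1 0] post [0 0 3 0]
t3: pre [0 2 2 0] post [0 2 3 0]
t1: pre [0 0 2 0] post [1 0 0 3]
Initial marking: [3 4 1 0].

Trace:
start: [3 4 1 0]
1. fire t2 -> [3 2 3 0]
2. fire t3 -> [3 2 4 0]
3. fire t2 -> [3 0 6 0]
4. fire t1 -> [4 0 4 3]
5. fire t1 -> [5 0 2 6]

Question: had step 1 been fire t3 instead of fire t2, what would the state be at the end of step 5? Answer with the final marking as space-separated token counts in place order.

4 2 1 3

(re-executing from step 1 with the substitution; state before step 1: [3 4 1 0])
1. fire t3 -> [3 4 1 0]
2. fire t3 -> [3 4 1 0]
3. fire t2 -> [3 2 3 0]
4. fire t1 -> [4 2 1 3]
5. fire t1 -> [4 2 1 3]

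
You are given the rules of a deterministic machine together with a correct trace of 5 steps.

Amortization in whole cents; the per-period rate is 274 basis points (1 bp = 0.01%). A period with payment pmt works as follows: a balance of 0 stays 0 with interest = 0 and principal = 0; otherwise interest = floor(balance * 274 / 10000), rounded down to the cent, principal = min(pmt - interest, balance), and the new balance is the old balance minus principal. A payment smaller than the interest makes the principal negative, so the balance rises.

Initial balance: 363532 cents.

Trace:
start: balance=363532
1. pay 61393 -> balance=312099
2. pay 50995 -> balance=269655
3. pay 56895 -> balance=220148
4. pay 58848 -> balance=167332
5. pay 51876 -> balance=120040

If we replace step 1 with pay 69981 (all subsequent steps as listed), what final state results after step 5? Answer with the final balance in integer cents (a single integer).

(re-executing from step 1 with the substitution; state before step 1: balance=363532)
1. pay 69981 -> balance=303511
2. pay 50995 -> balance=260832
3. pay 56895 -> balance=211083
4. pay 58848 -> balance=158018
5. pay 51876 -> balance=110471

110471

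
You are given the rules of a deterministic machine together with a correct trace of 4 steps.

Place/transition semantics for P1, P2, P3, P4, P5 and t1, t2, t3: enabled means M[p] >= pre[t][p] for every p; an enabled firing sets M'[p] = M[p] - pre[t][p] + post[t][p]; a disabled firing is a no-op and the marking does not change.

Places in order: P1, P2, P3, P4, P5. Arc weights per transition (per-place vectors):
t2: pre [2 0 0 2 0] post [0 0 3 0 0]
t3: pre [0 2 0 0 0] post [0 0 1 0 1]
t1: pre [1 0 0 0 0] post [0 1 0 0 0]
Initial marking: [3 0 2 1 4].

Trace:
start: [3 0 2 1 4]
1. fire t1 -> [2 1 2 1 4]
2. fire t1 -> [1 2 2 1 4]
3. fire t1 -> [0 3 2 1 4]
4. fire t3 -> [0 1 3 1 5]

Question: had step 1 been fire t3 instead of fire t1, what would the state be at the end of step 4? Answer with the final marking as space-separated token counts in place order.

1 0 3 1 5

(re-executing from step 1 with the substitution; state before step 1: [3 0 2 1 4])
1. fire t3 -> [3 0 2 1 4]
2. fire t1 -> [2 1 2 1 4]
3. fire t1 -> [1 2 2 1 4]
4. fire t3 -> [1 0 3 1 5]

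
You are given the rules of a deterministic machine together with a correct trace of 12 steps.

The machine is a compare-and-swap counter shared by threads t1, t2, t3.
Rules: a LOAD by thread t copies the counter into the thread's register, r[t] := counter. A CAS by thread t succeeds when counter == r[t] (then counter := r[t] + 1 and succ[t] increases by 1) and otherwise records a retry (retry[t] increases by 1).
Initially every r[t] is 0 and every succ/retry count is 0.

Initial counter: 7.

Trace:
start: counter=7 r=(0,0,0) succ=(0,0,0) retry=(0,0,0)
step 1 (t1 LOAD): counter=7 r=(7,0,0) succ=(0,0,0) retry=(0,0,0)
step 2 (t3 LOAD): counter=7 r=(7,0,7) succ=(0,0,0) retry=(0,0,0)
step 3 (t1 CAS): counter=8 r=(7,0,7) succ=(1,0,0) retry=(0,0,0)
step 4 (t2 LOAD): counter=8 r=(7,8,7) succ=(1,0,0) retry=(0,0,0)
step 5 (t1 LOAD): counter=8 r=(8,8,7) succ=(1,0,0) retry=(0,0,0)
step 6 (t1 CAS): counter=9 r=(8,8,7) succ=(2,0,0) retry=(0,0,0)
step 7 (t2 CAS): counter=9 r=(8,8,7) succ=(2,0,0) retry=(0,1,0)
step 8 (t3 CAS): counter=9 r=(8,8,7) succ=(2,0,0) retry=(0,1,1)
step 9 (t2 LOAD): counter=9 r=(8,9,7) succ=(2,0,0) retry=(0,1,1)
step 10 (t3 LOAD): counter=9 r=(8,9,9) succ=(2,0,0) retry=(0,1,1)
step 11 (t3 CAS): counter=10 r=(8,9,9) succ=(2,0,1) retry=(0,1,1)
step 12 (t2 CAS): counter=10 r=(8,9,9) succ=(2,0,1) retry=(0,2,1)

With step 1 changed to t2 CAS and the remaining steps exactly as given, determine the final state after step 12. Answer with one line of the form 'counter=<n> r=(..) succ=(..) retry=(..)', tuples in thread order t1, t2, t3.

(re-executing from step 1 with the substitution; state before step 1: counter=7 r=(0,0,0) succ=(0,0,0) retry=(0,0,0))
step 1 (t2 CAS): counter=7 r=(0,0,0) succ=(0,0,0) retry=(0,1,0)
step 2 (t3 LOAD): counter=7 r=(0,0,7) succ=(0,0,0) retry=(0,1,0)
step 3 (t1 CAS): counter=7 r=(0,0,7) succ=(0,0,0) retry=(1,1,0)
step 4 (t2 LOAD): counter=7 r=(0,7,7) succ=(0,0,0) retry=(1,1,0)
step 5 (t1 LOAD): counter=7 r=(7,7,7) succ=(0,0,0) retry=(1,1,0)
step 6 (t1 CAS): counter=8 r=(7,7,7) succ=(1,0,0) retry=(1,1,0)
step 7 (t2 CAS): counter=8 r=(7,7,7) succ=(1,0,0) retry=(1,2,0)
step 8 (t3 CAS): counter=8 r=(7,7,7) succ=(1,0,0) retry=(1,2,1)
step 9 (t2 LOAD): counter=8 r=(7,8,7) succ=(1,0,0) retry=(1,2,1)
step 10 (t3 LOAD): counter=8 r=(7,8,8) succ=(1,0,0) retry=(1,2,1)
step 11 (t3 CAS): counter=9 r=(7,8,8) succ=(1,0,1) retry=(1,2,1)
step 12 (t2 CAS): counter=9 r=(7,8,8) succ=(1,0,1) retry=(1,3,1)

counter=9 r=(7,8,8) succ=(1,0,1) retry=(1,3,1)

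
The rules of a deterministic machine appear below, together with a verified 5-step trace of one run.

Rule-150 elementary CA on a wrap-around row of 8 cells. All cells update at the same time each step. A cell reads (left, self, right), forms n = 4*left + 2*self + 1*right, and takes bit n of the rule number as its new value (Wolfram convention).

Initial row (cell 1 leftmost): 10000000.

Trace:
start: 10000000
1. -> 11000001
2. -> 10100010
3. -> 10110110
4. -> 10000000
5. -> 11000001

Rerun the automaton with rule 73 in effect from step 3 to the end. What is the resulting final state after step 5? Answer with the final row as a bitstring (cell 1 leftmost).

(re-executing steps 3..5 under rule 73; state before step 3: 10100010)
3. -> 00001000
4. -> 11100011
5. -> 00101010

00101010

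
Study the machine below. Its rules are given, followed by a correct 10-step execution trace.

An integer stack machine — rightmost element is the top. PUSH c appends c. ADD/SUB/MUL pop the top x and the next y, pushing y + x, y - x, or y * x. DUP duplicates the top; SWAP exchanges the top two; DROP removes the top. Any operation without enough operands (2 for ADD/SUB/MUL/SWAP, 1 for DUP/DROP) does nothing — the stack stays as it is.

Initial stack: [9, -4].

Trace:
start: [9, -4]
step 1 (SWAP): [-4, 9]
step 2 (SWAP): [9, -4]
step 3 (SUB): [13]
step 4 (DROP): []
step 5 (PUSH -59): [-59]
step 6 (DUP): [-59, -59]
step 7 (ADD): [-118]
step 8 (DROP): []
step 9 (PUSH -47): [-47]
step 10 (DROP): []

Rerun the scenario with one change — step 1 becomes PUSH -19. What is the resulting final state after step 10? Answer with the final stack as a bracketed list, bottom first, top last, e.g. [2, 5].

[9]

(re-executing from step 1 with the substitution; state before step 1: [9, -4])
step 1 (PUSH -19): [9, -4, -19]
step 2 (SWAP): [9, -19, -4]
step 3 (SUB): [9, -15]
step 4 (DROP): [9]
step 5 (PUSH -59): [9, -59]
step 6 (DUP): [9, -59, -59]
step 7 (ADD): [9, -118]
step 8 (DROP): [9]
step 9 (PUSH -47): [9, -47]
step 10 (DROP): [9]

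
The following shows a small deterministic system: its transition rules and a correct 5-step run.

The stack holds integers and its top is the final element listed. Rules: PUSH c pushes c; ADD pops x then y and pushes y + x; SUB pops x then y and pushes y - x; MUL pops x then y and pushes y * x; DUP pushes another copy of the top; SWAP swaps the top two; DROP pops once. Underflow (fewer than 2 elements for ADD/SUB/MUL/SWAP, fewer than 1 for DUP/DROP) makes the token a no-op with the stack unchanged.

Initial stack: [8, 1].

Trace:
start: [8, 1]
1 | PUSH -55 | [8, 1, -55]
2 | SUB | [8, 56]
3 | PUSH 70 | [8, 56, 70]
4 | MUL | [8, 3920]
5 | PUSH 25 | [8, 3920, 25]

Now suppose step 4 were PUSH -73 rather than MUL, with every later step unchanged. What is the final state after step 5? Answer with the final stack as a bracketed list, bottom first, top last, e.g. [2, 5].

[8, 56, 70, -73, 25]

(re-executing from step 4 with the substitution; state before step 4: [8, 56, 70])
4 | PUSH -73 | [8, 56, 70, -73]
5 | PUSH 25 | [8, 56, 70, -73, 25]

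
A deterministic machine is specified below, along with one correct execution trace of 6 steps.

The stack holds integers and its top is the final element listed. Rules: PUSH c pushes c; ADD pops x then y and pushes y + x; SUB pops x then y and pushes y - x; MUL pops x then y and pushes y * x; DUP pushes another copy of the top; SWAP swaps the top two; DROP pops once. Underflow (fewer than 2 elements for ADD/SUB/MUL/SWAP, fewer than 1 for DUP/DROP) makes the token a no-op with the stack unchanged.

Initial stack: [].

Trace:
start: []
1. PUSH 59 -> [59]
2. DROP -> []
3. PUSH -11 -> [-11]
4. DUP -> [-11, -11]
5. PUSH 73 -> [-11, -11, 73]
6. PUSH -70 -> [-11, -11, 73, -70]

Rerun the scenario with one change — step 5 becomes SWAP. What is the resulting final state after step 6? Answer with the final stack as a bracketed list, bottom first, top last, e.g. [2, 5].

[-11, -11, -70]

(re-executing from step 5 with the substitution; state before step 5: [-11, -11])
5. SWAP -> [-11, -11]
6. PUSH -70 -> [-11, -11, -70]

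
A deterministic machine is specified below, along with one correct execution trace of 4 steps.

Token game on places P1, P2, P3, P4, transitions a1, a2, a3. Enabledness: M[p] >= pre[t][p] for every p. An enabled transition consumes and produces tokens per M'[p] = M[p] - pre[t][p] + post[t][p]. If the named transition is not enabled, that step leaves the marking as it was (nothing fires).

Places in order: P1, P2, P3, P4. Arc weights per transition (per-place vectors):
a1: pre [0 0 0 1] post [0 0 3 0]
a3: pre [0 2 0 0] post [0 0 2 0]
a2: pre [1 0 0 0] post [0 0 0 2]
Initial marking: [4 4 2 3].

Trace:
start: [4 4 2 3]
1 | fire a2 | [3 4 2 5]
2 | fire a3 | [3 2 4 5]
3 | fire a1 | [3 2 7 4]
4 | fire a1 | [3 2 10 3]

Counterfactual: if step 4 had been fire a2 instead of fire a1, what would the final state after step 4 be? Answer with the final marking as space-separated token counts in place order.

2 2 7 6

(re-executing from step 4 with the substitution; state before step 4: [3 2 7 4])
4 | fire a2 | [2 2 7 6]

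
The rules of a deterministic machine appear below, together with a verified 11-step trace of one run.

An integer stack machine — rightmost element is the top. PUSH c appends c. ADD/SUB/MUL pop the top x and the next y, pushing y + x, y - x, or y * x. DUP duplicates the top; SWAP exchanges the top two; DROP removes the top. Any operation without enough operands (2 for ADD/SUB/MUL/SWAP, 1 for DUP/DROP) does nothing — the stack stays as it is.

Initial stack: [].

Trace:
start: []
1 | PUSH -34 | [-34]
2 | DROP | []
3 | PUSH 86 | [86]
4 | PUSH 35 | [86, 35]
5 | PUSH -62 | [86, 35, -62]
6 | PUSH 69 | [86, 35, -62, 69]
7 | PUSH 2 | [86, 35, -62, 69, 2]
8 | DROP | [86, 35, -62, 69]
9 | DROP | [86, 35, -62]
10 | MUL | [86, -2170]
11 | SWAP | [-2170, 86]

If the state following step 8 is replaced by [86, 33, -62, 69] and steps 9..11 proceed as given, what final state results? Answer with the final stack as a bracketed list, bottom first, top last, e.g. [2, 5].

[-2046, 86]

state after step 8 := [86, 33, -62, 69]
9 | DROP | [86, 33, -62]
10 | MUL | [86, -2046]
11 | SWAP | [-2046, 86]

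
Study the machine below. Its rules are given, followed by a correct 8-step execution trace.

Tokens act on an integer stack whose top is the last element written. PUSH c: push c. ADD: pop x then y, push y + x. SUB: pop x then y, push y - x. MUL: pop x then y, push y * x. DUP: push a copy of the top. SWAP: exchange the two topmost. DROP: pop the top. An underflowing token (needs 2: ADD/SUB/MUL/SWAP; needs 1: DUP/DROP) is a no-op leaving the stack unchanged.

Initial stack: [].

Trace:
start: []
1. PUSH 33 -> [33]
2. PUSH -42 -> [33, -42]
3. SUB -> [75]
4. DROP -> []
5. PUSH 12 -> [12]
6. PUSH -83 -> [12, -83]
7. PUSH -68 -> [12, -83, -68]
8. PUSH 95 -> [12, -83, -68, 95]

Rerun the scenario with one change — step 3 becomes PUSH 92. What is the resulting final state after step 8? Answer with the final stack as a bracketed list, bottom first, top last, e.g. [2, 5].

(re-executing from step 3 with the substitution; state before step 3: [33, -42])
3. PUSH 92 -> [33, -42, 92]
4. DROP -> [33, -42]
5. PUSH 12 -> [33, -42, 12]
6. PUSH -83 -> [33, -42, 12, -83]
7. PUSH -68 -> [33, -42, 12, -83, -68]
8. PUSH 95 -> [33, -42, 12, -83, -68, 95]

[33, -42, 12, -83, -68, 95]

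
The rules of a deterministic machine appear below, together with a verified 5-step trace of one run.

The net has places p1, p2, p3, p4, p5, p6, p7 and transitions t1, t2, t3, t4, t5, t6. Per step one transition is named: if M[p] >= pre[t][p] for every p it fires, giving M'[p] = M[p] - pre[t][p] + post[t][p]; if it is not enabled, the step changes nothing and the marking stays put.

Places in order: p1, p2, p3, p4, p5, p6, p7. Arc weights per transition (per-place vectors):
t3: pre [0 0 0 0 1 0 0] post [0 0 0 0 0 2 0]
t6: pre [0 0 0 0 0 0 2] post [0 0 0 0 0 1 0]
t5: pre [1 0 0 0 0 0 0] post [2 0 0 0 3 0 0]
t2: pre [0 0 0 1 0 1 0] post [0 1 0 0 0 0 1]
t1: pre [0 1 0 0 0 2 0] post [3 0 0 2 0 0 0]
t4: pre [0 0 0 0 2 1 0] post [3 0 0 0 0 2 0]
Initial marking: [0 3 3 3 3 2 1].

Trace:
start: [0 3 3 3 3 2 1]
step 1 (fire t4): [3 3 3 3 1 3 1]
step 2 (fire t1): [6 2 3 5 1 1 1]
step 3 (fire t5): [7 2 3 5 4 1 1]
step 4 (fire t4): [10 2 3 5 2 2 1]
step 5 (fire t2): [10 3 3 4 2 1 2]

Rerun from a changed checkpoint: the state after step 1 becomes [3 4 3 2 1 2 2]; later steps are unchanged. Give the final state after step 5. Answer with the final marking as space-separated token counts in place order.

state after step 1 := [3 4 3 2 1 2 2]
step 2 (fire t1): [6 3 3 4 1 0 2]
step 3 (fire t5): [7 3 3 4 4 0 2]
step 4 (fire t4): [7 3 3 4 4 0 2]
step 5 (fire t2): [7 3 3 4 4 0 2]

7 3 3 4 4 0 2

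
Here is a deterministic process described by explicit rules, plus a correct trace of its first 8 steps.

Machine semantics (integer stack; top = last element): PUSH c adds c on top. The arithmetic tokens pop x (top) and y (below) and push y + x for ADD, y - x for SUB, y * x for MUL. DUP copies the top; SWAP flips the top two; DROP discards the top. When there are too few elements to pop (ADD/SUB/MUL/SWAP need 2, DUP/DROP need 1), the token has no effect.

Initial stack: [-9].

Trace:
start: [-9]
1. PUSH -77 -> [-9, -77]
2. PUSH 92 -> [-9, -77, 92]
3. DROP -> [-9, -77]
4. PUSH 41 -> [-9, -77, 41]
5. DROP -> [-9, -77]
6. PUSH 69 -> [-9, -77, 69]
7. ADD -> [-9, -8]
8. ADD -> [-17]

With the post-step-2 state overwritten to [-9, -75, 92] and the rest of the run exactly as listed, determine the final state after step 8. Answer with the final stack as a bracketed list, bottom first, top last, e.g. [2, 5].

state after step 2 := [-9, -75, 92]
3. DROP -> [-9, -75]
4. PUSH 41 -> [-9, -75, 41]
5. DROP -> [-9, -75]
6. PUSH 69 -> [-9, -75, 69]
7. ADD -> [-9, -6]
8. ADD -> [-15]

[-15]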